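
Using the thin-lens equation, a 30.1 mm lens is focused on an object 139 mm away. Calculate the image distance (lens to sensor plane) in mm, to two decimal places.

1/dᵢ = 1/f − 1/dₒ = 1/30.1 − 1/139 = 0.0260283 mm⁻¹.
dᵢ = 1/0.0260283 ≈ 38.4197 mm.

38.42 mm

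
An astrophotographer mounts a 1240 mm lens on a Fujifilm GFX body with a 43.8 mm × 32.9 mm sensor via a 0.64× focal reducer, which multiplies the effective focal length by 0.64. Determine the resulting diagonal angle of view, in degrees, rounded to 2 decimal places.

3.95°

Effective focal length f = 1240 × 0.64 = 793.6 mm.
Sensor diagonal = √(43.8² + 32.9²) = √3000.8500 ≈ 54.7800 mm.
α = 2·arctan(54.780 / (2 × 793.6)) = 2·arctan(0.03451) ≈ 3.9534°.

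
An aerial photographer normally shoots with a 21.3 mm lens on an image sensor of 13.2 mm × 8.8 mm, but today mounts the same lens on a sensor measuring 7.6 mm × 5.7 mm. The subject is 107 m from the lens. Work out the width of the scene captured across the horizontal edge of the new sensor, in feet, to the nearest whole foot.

125 ft

The focal length stays 21.3 mm; the relevant sensor dimension is now w = 7.6 mm. Object distance dₒ = 107 m = 107000 mm.
Thin-lens field width W = w·(dₒ − f)/f = 7.6 × (107000 − 21.3)/21.3 ≈ 38170.804 mm = 38170.804/304.8 ft = 125.232 ft.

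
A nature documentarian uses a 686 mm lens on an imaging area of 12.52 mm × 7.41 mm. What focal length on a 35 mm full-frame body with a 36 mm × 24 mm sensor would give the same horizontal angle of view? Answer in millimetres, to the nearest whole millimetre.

Equal angle of view means equal width/f ratio, so f₂ = f₁ · (width₂/width₁) = 686 × 36/12.52.
f₂ = 686 × 2.87540 ≈ 1972.524 mm.

1973 mm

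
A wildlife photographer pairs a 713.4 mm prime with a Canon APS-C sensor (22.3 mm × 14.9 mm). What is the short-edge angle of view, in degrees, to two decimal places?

Angle of view α = 2·arctan(h/2f) with h = 14.9 mm and f = 713.4 mm.
h/2f = 0.01044; arctan(0.01044) ≈ 0.5983°, so α ≈ 1.1966°.

1.20°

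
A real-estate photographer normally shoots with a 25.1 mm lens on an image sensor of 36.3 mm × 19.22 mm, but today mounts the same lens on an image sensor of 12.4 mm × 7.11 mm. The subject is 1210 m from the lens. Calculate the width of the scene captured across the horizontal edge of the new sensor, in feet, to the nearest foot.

1961 ft

The focal length stays 25.1 mm; the relevant sensor dimension is now w = 12.4 mm. Object distance dₒ = 1210 m = 1.21e+06 mm.
Thin-lens field width W = w·(dₒ − f)/f = 12.4 × (1.21e+06 − 25.1)/25.1 ≈ 597756.524 mm = 597756.524/304.8 ft = 1961.14 ft.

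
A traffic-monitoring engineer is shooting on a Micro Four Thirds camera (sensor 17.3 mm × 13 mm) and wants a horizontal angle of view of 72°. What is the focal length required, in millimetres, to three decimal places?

11.906 mm

From α = 2·arctan(w/2f) we get f = w / (2·tan(α/2)).
With w = 17.3 mm and α/2 = 36°, tan(α/2) ≈ 0.72654, so f ≈ 17.3 / 1.45309 ≈ 11.9057 mm.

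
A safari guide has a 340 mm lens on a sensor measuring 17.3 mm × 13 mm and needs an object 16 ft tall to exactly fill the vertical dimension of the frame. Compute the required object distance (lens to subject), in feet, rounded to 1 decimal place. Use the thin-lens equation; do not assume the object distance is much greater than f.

419.6 ft

W: 16 ft × 304.8 mm/ft = 4876.80 mm.
Magnification m = h/W = dᵢ/dₒ; combined with 1/f = 1/dₒ + 1/dᵢ this gives dₒ = f·(1 + W/h).
dₒ = 340 mm × (1 + 4876.8/13) = 340 × 376.1384 ≈ 127887.073 mm = 127887.073/304.8 ft = 419.577 ft.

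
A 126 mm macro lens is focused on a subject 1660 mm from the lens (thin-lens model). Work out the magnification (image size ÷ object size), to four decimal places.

0.0821×

Thin lens: 1/f = 1/dₒ + 1/dᵢ → 1/dᵢ = 1/126 − 1/1660 = 0.0073341 mm⁻¹, so dᵢ ≈ 136.3494 mm.
Magnification m = dᵢ/dₒ = 136.3494/1660 ≈ 0.08214.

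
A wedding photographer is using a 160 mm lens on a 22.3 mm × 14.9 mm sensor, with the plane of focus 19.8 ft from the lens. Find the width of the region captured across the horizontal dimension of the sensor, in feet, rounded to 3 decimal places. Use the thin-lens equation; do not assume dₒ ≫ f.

2.686 ft

dₒ: 19.8 ft × 304.8 mm/ft = 6035.04 mm.
Similar triangles through the lens centre give W/dₒ = w/dᵢ; with 1/f = 1/dₒ + 1/dᵢ this gives W = w·(dₒ − f)/f.
W = 22.3 mm × (6035.04 − 160) / 160 = 22.3 × 36.7190 ≈ 818.834 mm = 818.834/304.8 ft = 2.68646 ft.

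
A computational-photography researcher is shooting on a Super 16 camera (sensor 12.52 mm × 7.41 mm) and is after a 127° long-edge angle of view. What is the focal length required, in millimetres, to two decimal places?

From α = 2·arctan(w/2f) we get f = w / (2·tan(α/2)).
With w = 12.52 mm and α/2 = 63.5°, tan(α/2) ≈ 2.00569, so f ≈ 12.52 / 4.01138 ≈ 3.1211 mm.

3.12 mm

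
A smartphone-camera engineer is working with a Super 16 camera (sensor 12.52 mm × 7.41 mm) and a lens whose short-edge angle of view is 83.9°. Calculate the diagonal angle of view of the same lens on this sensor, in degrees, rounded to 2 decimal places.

120.92°

From the short-edge AOV: f = 7.41 / (2·tan(41.95°)) = 7.41 / 1.79765 ≈ 4.1220 mm.
Sensor diagonal = √(12.52² + 7.41²) = √211.6585 ≈ 14.5485 mm.
Diagonal AOV = 2·arctan(14.5485 / (2 × 4.1220)) = 2·arctan(1.76472) ≈ 120.9227°.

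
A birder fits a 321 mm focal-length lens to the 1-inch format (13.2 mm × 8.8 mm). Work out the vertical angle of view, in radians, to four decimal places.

0.0274 rad

Angle of view α = 2·arctan(h/2f) with h = 8.8 mm and f = 321 mm.
h/2f = 0.01371; arctan(0.01371) ≈ 0.0137 rad, so α ≈ 0.0274 rad.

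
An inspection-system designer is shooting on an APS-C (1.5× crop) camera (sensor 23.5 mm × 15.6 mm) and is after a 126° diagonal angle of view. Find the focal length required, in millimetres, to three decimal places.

Sensor diagonal = √(23.5² + 15.6²) = √795.6100 ≈ 28.2066 mm.
From α = 2·arctan(d/2f) we get f = d / (2·tan(α/2)).
With d = 28.2066 mm and α/2 = 63°, tan(α/2) ≈ 1.96261, so f ≈ 28.2066 / 3.92522 ≈ 7.1860 mm.

7.186 mm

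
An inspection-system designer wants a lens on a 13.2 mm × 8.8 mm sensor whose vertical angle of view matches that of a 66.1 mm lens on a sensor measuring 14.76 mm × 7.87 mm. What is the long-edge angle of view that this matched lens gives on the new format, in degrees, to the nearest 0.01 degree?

Equal vertical AOV ⇒ f₂ = f₁ · 8.8/7.87 = 66.1 × 1.11817 ≈ 73.9111 mm.
Long-edge AOV on the new format = 2·arctan(13.2 / (2 × 73.9111)) = 2·arctan(0.08930) ≈ 10.2056°.

10.21°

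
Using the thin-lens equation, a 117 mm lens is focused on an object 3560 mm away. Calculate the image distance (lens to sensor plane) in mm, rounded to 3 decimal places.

120.976 mm

1/dᵢ = 1/f − 1/dₒ = 1/117 − 1/3560 = 0.0082661 mm⁻¹.
dᵢ = 1/0.0082661 ≈ 120.9759 mm.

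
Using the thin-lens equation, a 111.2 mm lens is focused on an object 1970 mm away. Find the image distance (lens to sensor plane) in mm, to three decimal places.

117.852 mm

1/dᵢ = 1/f − 1/dₒ = 1/111.2 − 1/1970 = 0.0084852 mm⁻¹.
dᵢ = 1/0.0084852 ≈ 117.8524 mm.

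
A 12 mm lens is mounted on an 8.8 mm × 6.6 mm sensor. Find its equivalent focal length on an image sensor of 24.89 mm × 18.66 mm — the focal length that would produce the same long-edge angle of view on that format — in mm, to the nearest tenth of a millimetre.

Equal angle of view means equal width/f ratio, so f₂ = f₁ · (width₂/width₁) = 12 × 24.89/8.8.
f₂ = 12 × 2.82841 ≈ 33.941 mm.

33.9 mm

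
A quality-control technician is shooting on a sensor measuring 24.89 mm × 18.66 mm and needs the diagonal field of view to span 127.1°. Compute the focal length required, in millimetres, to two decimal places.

7.74 mm

Sensor diagonal = √(24.89² + 18.66²) = √967.7077 ≈ 31.1080 mm.
From α = 2·arctan(d/2f) we get f = d / (2·tan(α/2)).
With d = 31.1080 mm and α/2 = 63.55°, tan(α/2) ≈ 2.01008, so f ≈ 31.1080 / 4.02016 ≈ 7.7380 mm.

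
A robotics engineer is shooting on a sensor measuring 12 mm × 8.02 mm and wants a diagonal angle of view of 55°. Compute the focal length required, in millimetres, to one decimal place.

13.9 mm

Sensor diagonal = √(12² + 8.02²) = √208.3204 ≈ 14.4333 mm.
From α = 2·arctan(d/2f) we get f = d / (2·tan(α/2)).
With d = 14.4333 mm and α/2 = 27.5°, tan(α/2) ≈ 0.52057, so f ≈ 14.4333 / 1.04113 ≈ 13.8631 mm.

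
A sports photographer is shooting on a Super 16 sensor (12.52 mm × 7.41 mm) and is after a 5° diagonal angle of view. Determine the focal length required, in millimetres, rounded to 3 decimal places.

Sensor diagonal = √(12.52² + 7.41²) = √211.6585 ≈ 14.5485 mm.
From α = 2·arctan(d/2f) we get f = d / (2·tan(α/2)).
With d = 14.5485 mm and α/2 = 2.5°, tan(α/2) ≈ 0.04366, so f ≈ 14.5485 / 0.08732 ≈ 166.6076 mm.

166.608 mm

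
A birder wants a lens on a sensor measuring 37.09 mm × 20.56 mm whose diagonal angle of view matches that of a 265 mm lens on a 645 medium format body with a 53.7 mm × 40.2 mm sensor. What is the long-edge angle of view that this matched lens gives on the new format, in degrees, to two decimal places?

12.63°

Sensor diagonal = √(53.7² + 40.2²) = √4499.7300 ≈ 67.0800 mm.
Sensor diagonal = √(37.09² + 20.56²) = √1798.3817 ≈ 42.4073 mm.
Equal diagonal AOV ⇒ f₂ = f₁ · 42.4073/67.0800 = 265 × 0.63219 ≈ 167.5304 mm.
Long-edge AOV on the new format = 2·arctan(37.09 / (2 × 167.5304)) = 2·arctan(0.11070) ≈ 12.6334°.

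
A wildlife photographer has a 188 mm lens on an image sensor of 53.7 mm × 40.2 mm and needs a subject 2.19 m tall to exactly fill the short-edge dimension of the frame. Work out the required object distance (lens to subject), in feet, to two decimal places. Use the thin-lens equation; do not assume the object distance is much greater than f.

34.22 ft

W: 2.19 m = 2190 mm.
Magnification m = h/W = dᵢ/dₒ; combined with 1/f = 1/dₒ + 1/dᵢ this gives dₒ = f·(1 + W/h).
dₒ = 188 mm × (1 + 2190/40.2) = 188 × 55.4776 ≈ 10429.791 mm = 10429.791/304.8 ft = 34.2185 ft.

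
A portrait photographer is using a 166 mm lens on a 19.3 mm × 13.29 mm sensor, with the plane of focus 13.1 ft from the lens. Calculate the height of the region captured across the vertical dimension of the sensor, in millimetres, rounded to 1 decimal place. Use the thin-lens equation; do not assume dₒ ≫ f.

dₒ: 13.1 ft × 304.8 mm/ft = 3992.88 mm.
Similar triangles through the lens centre give W/dₒ = h/dᵢ; with 1/f = 1/dₒ + 1/dᵢ this gives W = h·(dₒ − f)/f.
W = 13.29 mm × (3992.88 − 166) / 166 = 13.29 × 23.0535 ≈ 306.381 mm.

306.4 mm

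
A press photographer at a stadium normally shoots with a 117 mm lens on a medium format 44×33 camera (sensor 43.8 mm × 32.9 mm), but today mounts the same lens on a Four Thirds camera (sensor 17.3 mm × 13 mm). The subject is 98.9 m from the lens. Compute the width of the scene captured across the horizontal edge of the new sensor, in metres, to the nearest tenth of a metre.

The focal length stays 117 mm; the relevant sensor dimension is now w = 17.3 mm. Object distance dₒ = 98.9 m = 98900 mm.
Thin-lens field width W = w·(dₒ − f)/f = 17.3 × (98900 − 117)/117 ≈ 14606.375 mm = 14.6064 m.

14.6 m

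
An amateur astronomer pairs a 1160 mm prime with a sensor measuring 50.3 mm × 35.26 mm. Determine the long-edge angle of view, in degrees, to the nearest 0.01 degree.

2.48°

Angle of view α = 2·arctan(w/2f) with w = 50.3 mm and f = 1160 mm.
w/2f = 0.02168; arctan(0.02168) ≈ 1.2420°, so α ≈ 2.4841°.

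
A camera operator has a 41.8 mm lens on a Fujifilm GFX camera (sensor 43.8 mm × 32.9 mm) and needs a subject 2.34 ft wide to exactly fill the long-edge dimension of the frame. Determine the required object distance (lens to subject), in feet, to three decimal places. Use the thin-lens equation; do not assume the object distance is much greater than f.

2.370 ft

W: 2.34 ft × 304.8 mm/ft = 713.23 mm.
Magnification m = w/W = dᵢ/dₒ; combined with 1/f = 1/dₒ + 1/dᵢ this gives dₒ = f·(1 + W/w).
dₒ = 41.8 mm × (1 + 713.232/43.8) = 41.8 × 17.2838 ≈ 722.464 mm = 722.464/304.8 ft = 2.37029 ft.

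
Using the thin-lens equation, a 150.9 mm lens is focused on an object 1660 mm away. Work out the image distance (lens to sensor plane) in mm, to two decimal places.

1/dᵢ = 1/f − 1/dₒ = 1/150.9 − 1/1660 = 0.0060245 mm⁻¹.
dᵢ = 1/0.0060245 ≈ 165.9890 mm.

165.99 mm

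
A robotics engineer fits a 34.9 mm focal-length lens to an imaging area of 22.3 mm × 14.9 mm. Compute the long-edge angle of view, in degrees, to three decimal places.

35.436°

Angle of view α = 2·arctan(w/2f) with w = 22.3 mm and f = 34.9 mm.
w/2f = 0.31948; arctan(0.31948) ≈ 17.7179°, so α ≈ 35.4357°.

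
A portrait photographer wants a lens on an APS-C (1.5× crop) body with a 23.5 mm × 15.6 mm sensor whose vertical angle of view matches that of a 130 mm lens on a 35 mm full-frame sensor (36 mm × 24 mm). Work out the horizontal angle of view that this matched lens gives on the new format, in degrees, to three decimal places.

15.833°

Equal vertical AOV ⇒ f₂ = f₁ · 15.6/24 = 130 × 0.65000 ≈ 84.5000 mm.
Horizontal AOV on the new format = 2·arctan(23.5 / (2 × 84.5000)) = 2·arctan(0.13905) ≈ 15.8328°.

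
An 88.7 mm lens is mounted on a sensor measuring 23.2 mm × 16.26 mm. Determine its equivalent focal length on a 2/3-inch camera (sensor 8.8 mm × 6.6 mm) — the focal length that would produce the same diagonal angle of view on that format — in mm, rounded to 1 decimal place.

Sensor diagonal = √(23.2² + 16.26²) = √802.6276 ≈ 28.3307 mm.
Sensor diagonal = √(8.8² + 6.6²) = √121.0000 ≈ 11.0000 mm.
Equal angle of view means equal diagonal/f ratio, so f₂ = f₁ · (diagonal₂/diagonal₁) = 88.7 × 11.0000/28.3307.
f₂ = 88.7 × 0.38827 ≈ 34.440 mm.

34.4 mm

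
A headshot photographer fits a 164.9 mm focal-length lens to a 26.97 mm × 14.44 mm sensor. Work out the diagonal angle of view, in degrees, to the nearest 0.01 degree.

Sensor diagonal = √(26.97² + 14.44²) = √935.8945 ≈ 30.5924 mm.
Angle of view α = 2·arctan(d/2f) with d = 30.5924 mm and f = 164.9 mm.
d/2f = 0.09276; arctan(0.09276) ≈ 5.2996°, so α ≈ 10.5992°.

10.60°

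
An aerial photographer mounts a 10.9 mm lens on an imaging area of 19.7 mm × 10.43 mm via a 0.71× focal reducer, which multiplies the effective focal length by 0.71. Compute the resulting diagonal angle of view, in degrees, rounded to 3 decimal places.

Effective focal length f = 10.9 × 0.71 = 7.739 mm.
Sensor diagonal = √(19.7² + 10.43²) = √496.8749 ≈ 22.2907 mm.
α = 2·arctan(22.291 / (2 × 7.739)) = 2·arctan(1.44015) ≈ 110.4500°.

110.450°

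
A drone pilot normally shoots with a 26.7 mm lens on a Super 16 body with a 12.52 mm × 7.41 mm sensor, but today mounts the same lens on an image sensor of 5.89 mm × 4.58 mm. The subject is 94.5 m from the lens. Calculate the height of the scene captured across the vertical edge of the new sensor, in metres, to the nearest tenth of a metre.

16.2 m

The focal length stays 26.7 mm; the relevant sensor dimension is now h = 4.58 mm. Object distance dₒ = 94.5 m = 94500 mm.
Thin-lens field height W = h·(dₒ − f)/f = 4.58 × (94500 − 26.7)/26.7 ≈ 16205.532 mm = 16.2055 m.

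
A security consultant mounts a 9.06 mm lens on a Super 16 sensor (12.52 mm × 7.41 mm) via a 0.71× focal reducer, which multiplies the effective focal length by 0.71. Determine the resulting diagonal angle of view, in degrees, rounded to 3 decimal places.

97.027°

Effective focal length f = 9.06 × 0.71 = 6.4326 mm.
Sensor diagonal = √(12.52² + 7.41²) = √211.6585 ≈ 14.5485 mm.
α = 2·arctan(14.548 / (2 × 6.4326)) = 2·arctan(1.13084) ≈ 97.0275°.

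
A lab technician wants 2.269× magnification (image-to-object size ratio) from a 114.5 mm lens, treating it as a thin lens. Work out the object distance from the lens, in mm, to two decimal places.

164.96 mm

With m = dᵢ/dₒ and 1/f = 1/dₒ + 1/dᵢ, substituting dᵢ = m·dₒ gives 1/f = (1 + 1/m)/dₒ, hence dₒ = f·(1 + 1/m).
dₒ = 114.5 × (1 + 1/2.269) = 114.5 × 1.44072 ≈ 164.963 mm.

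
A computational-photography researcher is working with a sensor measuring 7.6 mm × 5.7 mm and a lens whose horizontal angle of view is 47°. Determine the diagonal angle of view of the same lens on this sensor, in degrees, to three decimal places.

From the horizontal AOV: f = 7.6 / (2·tan(23.5°)) = 7.6 / 0.86962 ≈ 8.7394 mm.
Sensor diagonal = √(7.6² + 5.7²) = √90.2500 ≈ 9.5000 mm.
Diagonal AOV = 2·arctan(9.5000 / (2 × 8.7394)) = 2·arctan(0.54352) ≈ 57.0495°.

57.050°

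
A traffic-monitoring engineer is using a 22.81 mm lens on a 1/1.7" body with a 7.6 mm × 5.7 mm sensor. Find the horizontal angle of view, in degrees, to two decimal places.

18.92°

Angle of view α = 2·arctan(w/2f) with w = 7.6 mm and f = 22.81 mm.
w/2f = 0.16659; arctan(0.16659) ≈ 9.4582°, so α ≈ 18.9165°.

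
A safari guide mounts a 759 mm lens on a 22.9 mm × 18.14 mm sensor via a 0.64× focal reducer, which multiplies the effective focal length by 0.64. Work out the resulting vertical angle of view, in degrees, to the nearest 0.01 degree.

2.14°

Effective focal length f = 759 × 0.64 = 485.76 mm.
α = 2·arctan(18.14 / (2 × 485.76)) = 2·arctan(0.01867) ≈ 2.1394°.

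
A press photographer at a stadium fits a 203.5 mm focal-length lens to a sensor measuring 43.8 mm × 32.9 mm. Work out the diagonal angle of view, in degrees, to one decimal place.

15.3°

Sensor diagonal = √(43.8² + 32.9²) = √3000.8500 ≈ 54.7800 mm.
Angle of view α = 2·arctan(d/2f) with d = 54.7800 mm and f = 203.5 mm.
d/2f = 0.13459; arctan(0.13459) ≈ 7.6656°, so α ≈ 15.3313°.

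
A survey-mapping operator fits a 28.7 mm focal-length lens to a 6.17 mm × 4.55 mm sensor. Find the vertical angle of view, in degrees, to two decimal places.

9.06°

Angle of view α = 2·arctan(h/2f) with h = 4.55 mm and f = 28.7 mm.
h/2f = 0.07927; arctan(0.07927) ≈ 4.5323°, so α ≈ 9.0645°.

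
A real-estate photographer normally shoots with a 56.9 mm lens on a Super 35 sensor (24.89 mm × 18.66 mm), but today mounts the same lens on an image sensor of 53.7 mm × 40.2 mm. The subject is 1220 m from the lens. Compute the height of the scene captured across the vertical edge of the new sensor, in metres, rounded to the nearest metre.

862 m

The focal length stays 56.9 mm; the relevant sensor dimension is now h = 40.2 mm. Object distance dₒ = 1220 m = 1.22e+06 mm.
Thin-lens field height W = h·(dₒ − f)/f = 40.2 × (1.22e+06 − 56.9)/56.9 ≈ 861893.016 mm = 861.893 m.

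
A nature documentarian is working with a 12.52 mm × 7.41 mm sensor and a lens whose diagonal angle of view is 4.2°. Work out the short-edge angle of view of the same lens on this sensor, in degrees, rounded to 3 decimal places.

Sensor diagonal = √(12.52² + 7.41²) = √211.6585 ≈ 14.5485 mm.
From the diagonal AOV: f = 14.5485 / (2·tan(2.1°)) = 14.5485 / 0.07334 ≈ 198.3794 mm.
Short-edge AOV = 2·arctan(7.41 / (2 × 198.3794)) = 2·arctan(0.01868) ≈ 2.1399°.

2.140°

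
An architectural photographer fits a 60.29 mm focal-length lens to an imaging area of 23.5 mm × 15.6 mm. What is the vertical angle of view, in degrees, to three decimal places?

Angle of view α = 2·arctan(h/2f) with h = 15.6 mm and f = 60.29 mm.
h/2f = 0.12937; arctan(0.12937) ≈ 7.3717°, so α ≈ 14.7434°.

14.743°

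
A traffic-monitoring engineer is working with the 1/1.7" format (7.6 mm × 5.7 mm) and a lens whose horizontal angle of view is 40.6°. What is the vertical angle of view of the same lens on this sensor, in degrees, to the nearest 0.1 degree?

From the horizontal AOV: f = 7.6 / (2·tan(20.3°)) = 7.6 / 0.73982 ≈ 10.2727 mm.
Vertical AOV = 2·arctan(5.7 / (2 × 10.2727)) = 2·arctan(0.27743) ≈ 31.0116°.

31.0°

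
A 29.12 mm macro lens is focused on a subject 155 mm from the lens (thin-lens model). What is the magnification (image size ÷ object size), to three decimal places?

Thin lens: 1/f = 1/dₒ + 1/dᵢ → 1/dᵢ = 1/29.12 − 1/155 = 0.0278890 mm⁻¹, so dᵢ ≈ 35.8564 mm.
Magnification m = dᵢ/dₒ = 35.8564/155 ≈ 0.23133.

0.231×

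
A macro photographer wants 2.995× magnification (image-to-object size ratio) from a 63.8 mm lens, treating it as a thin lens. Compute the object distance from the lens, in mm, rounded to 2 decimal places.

85.10 mm

With m = dᵢ/dₒ and 1/f = 1/dₒ + 1/dᵢ, substituting dᵢ = m·dₒ gives 1/f = (1 + 1/m)/dₒ, hence dₒ = f·(1 + 1/m).
dₒ = 63.8 × (1 + 1/2.995) = 63.8 × 1.33389 ≈ 85.102 mm.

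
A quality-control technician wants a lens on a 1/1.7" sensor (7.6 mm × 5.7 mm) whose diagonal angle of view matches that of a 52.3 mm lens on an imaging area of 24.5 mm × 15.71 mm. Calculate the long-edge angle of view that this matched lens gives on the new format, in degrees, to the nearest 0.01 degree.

25.10°

Sensor diagonal = √(24.5² + 15.71²) = √847.0541 ≈ 29.1042 mm.
Sensor diagonal = √(7.6² + 5.7²) = √90.2500 ≈ 9.5000 mm.
Equal diagonal AOV ⇒ f₂ = f₁ · 9.5000/29.1042 = 52.3 × 0.32641 ≈ 17.0714 mm.
Long-edge AOV on the new format = 2·arctan(7.6 / (2 × 17.0714)) = 2·arctan(0.22259) ≈ 25.0982°.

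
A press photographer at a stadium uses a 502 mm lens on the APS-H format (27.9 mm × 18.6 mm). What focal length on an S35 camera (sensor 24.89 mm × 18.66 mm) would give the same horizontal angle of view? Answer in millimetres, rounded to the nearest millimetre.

448 mm

Equal angle of view means equal width/f ratio, so f₂ = f₁ · (width₂/width₁) = 502 × 24.89/27.9.
f₂ = 502 × 0.89211 ≈ 447.842 mm.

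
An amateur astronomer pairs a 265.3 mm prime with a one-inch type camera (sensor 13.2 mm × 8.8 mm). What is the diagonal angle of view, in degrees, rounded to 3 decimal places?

3.425°

Sensor diagonal = √(13.2² + 8.8²) = √251.6800 ≈ 15.8644 mm.
Angle of view α = 2·arctan(d/2f) with d = 15.8644 mm and f = 265.3 mm.
d/2f = 0.02990; arctan(0.02990) ≈ 1.7126°, so α ≈ 3.4252°.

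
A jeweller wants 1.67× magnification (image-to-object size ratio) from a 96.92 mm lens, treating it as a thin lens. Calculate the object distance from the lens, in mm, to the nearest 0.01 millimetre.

With m = dᵢ/dₒ and 1/f = 1/dₒ + 1/dᵢ, substituting dᵢ = m·dₒ gives 1/f = (1 + 1/m)/dₒ, hence dₒ = f·(1 + 1/m).
dₒ = 96.92 × (1 + 1/1.67) = 96.92 × 1.59880 ≈ 154.956 mm.

154.96 mm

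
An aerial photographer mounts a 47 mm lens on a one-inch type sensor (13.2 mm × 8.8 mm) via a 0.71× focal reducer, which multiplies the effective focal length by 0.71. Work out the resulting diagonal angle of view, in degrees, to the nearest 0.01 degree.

Effective focal length f = 47 × 0.71 = 33.37 mm.
Sensor diagonal = √(13.2² + 8.8²) = √251.6800 ≈ 15.8644 mm.
α = 2·arctan(15.864 / (2 × 33.37)) = 2·arctan(0.23770) ≈ 26.7427°.

26.74°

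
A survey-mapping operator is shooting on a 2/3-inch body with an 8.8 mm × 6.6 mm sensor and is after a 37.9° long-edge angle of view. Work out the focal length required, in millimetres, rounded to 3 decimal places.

12.815 mm

From α = 2·arctan(w/2f) we get f = w / (2·tan(α/2)).
With w = 8.8 mm and α/2 = 18.95°, tan(α/2) ≈ 0.34335, so f ≈ 8.8 / 0.68670 ≈ 12.8148 mm.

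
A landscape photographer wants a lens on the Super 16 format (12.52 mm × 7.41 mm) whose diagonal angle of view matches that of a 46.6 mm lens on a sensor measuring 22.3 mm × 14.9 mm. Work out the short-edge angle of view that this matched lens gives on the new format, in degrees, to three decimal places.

Sensor diagonal = √(22.3² + 14.9²) = √719.3000 ≈ 26.8198 mm.
Sensor diagonal = √(12.52² + 7.41²) = √211.6585 ≈ 14.5485 mm.
Equal diagonal AOV ⇒ f₂ = f₁ · 14.5485/26.8198 = 46.6 × 0.54245 ≈ 25.2784 mm.
Short-edge AOV on the new format = 2·arctan(7.41 / (2 × 25.2784)) = 2·arctan(0.14657) ≈ 16.6767°.

16.677°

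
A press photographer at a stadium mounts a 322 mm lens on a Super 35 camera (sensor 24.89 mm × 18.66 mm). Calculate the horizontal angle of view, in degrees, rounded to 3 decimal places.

4.427°

Angle of view α = 2·arctan(w/2f) with w = 24.89 mm and f = 322 mm.
w/2f = 0.03865; arctan(0.03865) ≈ 2.2133°, so α ≈ 4.4267°.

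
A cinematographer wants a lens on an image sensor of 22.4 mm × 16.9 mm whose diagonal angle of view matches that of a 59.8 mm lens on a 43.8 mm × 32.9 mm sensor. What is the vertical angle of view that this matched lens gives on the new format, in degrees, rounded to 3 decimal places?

Sensor diagonal = √(43.8² + 32.9²) = √3000.8500 ≈ 54.7800 mm.
Sensor diagonal = √(22.4² + 16.9²) = √787.3700 ≈ 28.0601 mm.
Equal diagonal AOV ⇒ f₂ = f₁ · 28.0601/54.7800 = 59.8 × 0.51223 ≈ 30.6315 mm.
Vertical AOV on the new format = 2·arctan(16.9 / (2 × 30.6315)) = 2·arctan(0.27586) ≈ 30.8441°.

30.844°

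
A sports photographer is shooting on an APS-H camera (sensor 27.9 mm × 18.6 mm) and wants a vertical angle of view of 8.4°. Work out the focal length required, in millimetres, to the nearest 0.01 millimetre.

From α = 2·arctan(h/2f) we get f = h / (2·tan(α/2)).
With h = 18.6 mm and α/2 = 4.2°, tan(α/2) ≈ 0.07344, so f ≈ 18.6 / 0.14687 ≈ 126.6419 mm.

126.64 mm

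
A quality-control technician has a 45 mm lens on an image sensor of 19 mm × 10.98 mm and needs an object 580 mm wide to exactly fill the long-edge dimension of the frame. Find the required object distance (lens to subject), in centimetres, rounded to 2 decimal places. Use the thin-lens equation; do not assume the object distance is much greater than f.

Magnification m = w/W = dᵢ/dₒ; combined with 1/f = 1/dₒ + 1/dᵢ this gives dₒ = f·(1 + W/w).
dₒ = 45 mm × (1 + 580/19) = 45 × 31.5263 ≈ 1418.684 mm = 141.868 cm.

141.87 cm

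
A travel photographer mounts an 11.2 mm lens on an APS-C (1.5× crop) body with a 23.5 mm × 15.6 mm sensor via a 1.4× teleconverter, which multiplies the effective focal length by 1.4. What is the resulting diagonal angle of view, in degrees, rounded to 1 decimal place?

Effective focal length f = 11.2 × 1.4 = 15.68 mm.
Sensor diagonal = √(23.5² + 15.6²) = √795.6100 ≈ 28.2066 mm.
α = 2·arctan(28.207 / (2 × 15.68)) = 2·arctan(0.89944) ≈ 83.9392°.

83.9°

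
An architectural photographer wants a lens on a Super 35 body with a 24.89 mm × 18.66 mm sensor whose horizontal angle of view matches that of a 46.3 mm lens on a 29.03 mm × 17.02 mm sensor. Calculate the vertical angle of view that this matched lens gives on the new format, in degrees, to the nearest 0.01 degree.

Equal horizontal AOV ⇒ f₂ = f₁ · 24.89/29.03 = 46.3 × 0.85739 ≈ 39.6971 mm.
Vertical AOV on the new format = 2·arctan(18.66 / (2 × 39.6971)) = 2·arctan(0.23503) ≈ 26.4523°.

26.45°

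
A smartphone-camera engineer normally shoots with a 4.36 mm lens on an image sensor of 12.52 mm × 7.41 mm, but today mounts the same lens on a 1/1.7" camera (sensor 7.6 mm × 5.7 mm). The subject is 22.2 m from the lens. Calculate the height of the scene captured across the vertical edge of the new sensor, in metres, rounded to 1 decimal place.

The focal length stays 4.36 mm; the relevant sensor dimension is now h = 5.7 mm. Object distance dₒ = 22.2 m = 22200 mm.
Thin-lens field height W = h·(dₒ − f)/f = 5.7 × (22200 − 4.36)/4.36 ≈ 29017.236 mm = 29.0172 m.

29.0 m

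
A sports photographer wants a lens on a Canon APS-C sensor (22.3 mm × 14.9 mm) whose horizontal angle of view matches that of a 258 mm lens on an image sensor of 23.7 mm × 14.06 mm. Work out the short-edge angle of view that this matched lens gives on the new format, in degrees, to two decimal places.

Equal horizontal AOV ⇒ f₂ = f₁ · 22.3/23.7 = 258 × 0.94093 ≈ 242.7595 mm.
Short-edge AOV on the new format = 2·arctan(14.9 / (2 × 242.7595)) = 2·arctan(0.03069) ≈ 3.5156°.

3.52°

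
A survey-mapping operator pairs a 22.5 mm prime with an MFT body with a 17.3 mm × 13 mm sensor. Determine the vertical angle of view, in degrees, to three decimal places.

32.227°

Angle of view α = 2·arctan(h/2f) with h = 13 mm and f = 22.5 mm.
h/2f = 0.28889; arctan(0.28889) ≈ 16.1134°, so α ≈ 32.2268°.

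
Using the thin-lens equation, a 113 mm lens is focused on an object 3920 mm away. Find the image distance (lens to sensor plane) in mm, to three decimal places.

116.354 mm

1/dᵢ = 1/f − 1/dₒ = 1/113 − 1/3920 = 0.0085945 mm⁻¹.
dᵢ = 1/0.0085945 ≈ 116.3541 mm.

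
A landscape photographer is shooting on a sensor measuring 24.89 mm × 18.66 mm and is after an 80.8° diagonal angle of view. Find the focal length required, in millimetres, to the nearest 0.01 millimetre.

Sensor diagonal = √(24.89² + 18.66²) = √967.7077 ≈ 31.1080 mm.
From α = 2·arctan(d/2f) we get f = d / (2·tan(α/2)).
With d = 31.1080 mm and α/2 = 40.4°, tan(α/2) ≈ 0.85107, so f ≈ 31.1080 / 1.70213 ≈ 18.2759 mm.

18.28 mm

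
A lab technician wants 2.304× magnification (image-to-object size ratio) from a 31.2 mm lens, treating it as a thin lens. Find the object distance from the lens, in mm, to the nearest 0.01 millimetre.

With m = dᵢ/dₒ and 1/f = 1/dₒ + 1/dᵢ, substituting dᵢ = m·dₒ gives 1/f = (1 + 1/m)/dₒ, hence dₒ = f·(1 + 1/m).
dₒ = 31.2 × (1 + 1/2.304) = 31.2 × 1.43403 ≈ 44.742 mm.

44.74 mm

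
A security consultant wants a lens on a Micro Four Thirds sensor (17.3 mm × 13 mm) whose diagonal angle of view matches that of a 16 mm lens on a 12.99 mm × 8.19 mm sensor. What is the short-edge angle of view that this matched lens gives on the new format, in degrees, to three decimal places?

Sensor diagonal = √(12.99² + 8.19²) = √235.8162 ≈ 15.3563 mm.
Sensor diagonal = √(17.3² + 13²) = √468.2900 ≈ 21.6400 mm.
Equal diagonal AOV ⇒ f₂ = f₁ · 21.6400/15.3563 = 16 × 1.40919 ≈ 22.5471 mm.
Short-edge AOV on the new format = 2·arctan(13 / (2 × 22.5471)) = 2·arctan(0.28829) ≈ 32.1630°.

32.163°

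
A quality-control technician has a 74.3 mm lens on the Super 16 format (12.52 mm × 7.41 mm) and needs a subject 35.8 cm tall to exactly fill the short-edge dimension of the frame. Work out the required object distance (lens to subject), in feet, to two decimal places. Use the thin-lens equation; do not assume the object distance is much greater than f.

12.02 ft

W: 35.8 cm = 358 mm.
Magnification m = h/W = dᵢ/dₒ; combined with 1/f = 1/dₒ + 1/dᵢ this gives dₒ = f·(1 + W/h).
dₒ = 74.3 mm × (1 + 358/7.41) = 74.3 × 49.3131 ≈ 3663.963 mm = 3663.963/304.8 ft = 12.0209 ft.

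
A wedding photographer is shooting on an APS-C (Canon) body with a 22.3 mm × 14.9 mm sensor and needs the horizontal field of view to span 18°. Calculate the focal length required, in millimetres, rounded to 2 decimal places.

70.40 mm

From α = 2·arctan(w/2f) we get f = w / (2·tan(α/2)).
With w = 22.3 mm and α/2 = 9°, tan(α/2) ≈ 0.15838, so f ≈ 22.3 / 0.31677 ≈ 70.3983 mm.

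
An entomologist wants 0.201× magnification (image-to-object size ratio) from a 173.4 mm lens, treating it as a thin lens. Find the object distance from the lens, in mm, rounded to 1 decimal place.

1036.1 mm

With m = dᵢ/dₒ and 1/f = 1/dₒ + 1/dᵢ, substituting dᵢ = m·dₒ gives 1/f = (1 + 1/m)/dₒ, hence dₒ = f·(1 + 1/m).
dₒ = 173.4 × (1 + 1/0.201) = 173.4 × 5.97512 ≈ 1036.087 mm.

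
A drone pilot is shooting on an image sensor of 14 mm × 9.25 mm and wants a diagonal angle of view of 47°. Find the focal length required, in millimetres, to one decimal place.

19.3 mm

Sensor diagonal = √(14² + 9.25²) = √281.5625 ≈ 16.7798 mm.
From α = 2·arctan(d/2f) we get f = d / (2·tan(α/2)).
With d = 16.7798 mm and α/2 = 23.5°, tan(α/2) ≈ 0.43481, so f ≈ 16.7798 / 0.86962 ≈ 19.2955 mm.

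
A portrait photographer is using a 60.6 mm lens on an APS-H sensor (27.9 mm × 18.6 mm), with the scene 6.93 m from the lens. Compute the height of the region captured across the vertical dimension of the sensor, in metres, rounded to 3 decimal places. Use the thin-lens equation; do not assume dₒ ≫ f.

dₒ: 6.93 m = 6930 mm.
Similar triangles through the lens centre give W/dₒ = h/dᵢ; with 1/f = 1/dₒ + 1/dᵢ this gives W = h·(dₒ − f)/f.
W = 18.6 mm × (6930 − 60.6) / 60.6 = 18.6 × 113.3564 ≈ 2108.430 mm = 2.10843 m.

2.108 m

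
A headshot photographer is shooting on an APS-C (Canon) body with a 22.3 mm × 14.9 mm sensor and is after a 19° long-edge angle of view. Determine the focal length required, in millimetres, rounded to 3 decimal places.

From α = 2·arctan(w/2f) we get f = w / (2·tan(α/2)).
With w = 22.3 mm and α/2 = 9.5°, tan(α/2) ≈ 0.16734, so f ≈ 22.3 / 0.33469 ≈ 66.6298 mm.

66.630 mm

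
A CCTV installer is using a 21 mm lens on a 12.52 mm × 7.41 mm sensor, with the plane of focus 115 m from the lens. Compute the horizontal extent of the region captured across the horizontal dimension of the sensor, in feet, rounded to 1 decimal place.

dₒ: 115 m = 115000 mm.
Similar triangles through the lens centre give W/dₒ = w/dᵢ; with 1/f = 1/dₒ + 1/dᵢ this gives W = w·(dₒ − f)/f.
W = 12.52 mm × (115000 − 21) / 21 = 12.52 × 5475.1905 ≈ 68549.385 mm = 68549.385/304.8 ft = 224.9 ft.

224.9 ft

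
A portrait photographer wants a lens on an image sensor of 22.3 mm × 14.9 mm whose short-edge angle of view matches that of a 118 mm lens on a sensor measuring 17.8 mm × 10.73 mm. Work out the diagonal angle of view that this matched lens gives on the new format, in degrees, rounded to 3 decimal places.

Equal short-edge AOV ⇒ f₂ = f₁ · 14.9/10.73 = 118 × 1.38863 ≈ 163.8583 mm.
Sensor diagonal = √(22.3² + 14.9²) = √719.3000 ≈ 26.8198 mm.
Diagonal AOV on the new format = 2·arctan(26.8198 / (2 × 163.8583)) = 2·arctan(0.08184) ≈ 9.3571°.

9.357°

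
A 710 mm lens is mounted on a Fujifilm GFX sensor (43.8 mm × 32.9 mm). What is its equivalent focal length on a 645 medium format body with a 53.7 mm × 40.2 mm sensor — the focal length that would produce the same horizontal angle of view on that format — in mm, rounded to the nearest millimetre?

Equal angle of view means equal width/f ratio, so f₂ = f₁ · (width₂/width₁) = 710 × 53.7/43.8.
f₂ = 710 × 1.22603 ≈ 870.479 mm.

870 mm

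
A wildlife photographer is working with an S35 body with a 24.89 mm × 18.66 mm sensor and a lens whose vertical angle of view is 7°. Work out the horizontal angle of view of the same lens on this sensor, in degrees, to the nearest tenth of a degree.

9.3°

From the vertical AOV: f = 18.66 / (2·tan(3.5°)) = 18.66 / 0.12233 ≈ 152.5442 mm.
Horizontal AOV = 2·arctan(24.89 / (2 × 152.5442)) = 2·arctan(0.08158) ≈ 9.3281°.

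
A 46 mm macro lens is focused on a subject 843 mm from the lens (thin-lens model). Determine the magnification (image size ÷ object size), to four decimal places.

Thin lens: 1/f = 1/dₒ + 1/dᵢ → 1/dᵢ = 1/46 − 1/843 = 0.0205529 mm⁻¹, so dᵢ ≈ 48.6550 mm.
Magnification m = dᵢ/dₒ = 48.6550/843 ≈ 0.05772.

0.0577×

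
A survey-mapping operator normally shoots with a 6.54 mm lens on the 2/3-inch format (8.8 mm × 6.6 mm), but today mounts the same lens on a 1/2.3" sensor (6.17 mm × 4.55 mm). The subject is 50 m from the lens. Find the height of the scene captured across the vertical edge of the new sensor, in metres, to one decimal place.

34.8 m

The focal length stays 6.54 mm; the relevant sensor dimension is now h = 4.55 mm. Object distance dₒ = 50 m = 50000 mm.
Thin-lens field height W = h·(dₒ − f)/f = 4.55 × (50000 − 6.54)/6.54 ≈ 34781.383 mm = 34.7814 m.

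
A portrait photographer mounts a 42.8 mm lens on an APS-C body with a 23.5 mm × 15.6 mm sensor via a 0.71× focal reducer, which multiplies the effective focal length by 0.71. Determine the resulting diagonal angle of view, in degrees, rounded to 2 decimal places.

49.79°

Effective focal length f = 42.8 × 0.71 = 30.388 mm.
Sensor diagonal = √(23.5² + 15.6²) = √795.6100 ≈ 28.2066 mm.
α = 2·arctan(28.207 / (2 × 30.388)) = 2·arctan(0.46411) ≈ 49.7927°.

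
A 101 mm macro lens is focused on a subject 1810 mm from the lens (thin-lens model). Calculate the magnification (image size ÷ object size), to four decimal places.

Thin lens: 1/f = 1/dₒ + 1/dᵢ → 1/dᵢ = 1/101 − 1/1810 = 0.0093485 mm⁻¹, so dᵢ ≈ 106.9690 mm.
Magnification m = dᵢ/dₒ = 106.9690/1810 ≈ 0.05910.

0.0591×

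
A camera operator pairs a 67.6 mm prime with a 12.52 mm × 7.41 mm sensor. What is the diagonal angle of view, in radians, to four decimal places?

Sensor diagonal = √(12.52² + 7.41²) = √211.6585 ≈ 14.5485 mm.
Angle of view α = 2·arctan(d/2f) with d = 14.5485 mm and f = 67.6 mm.
d/2f = 0.10761; arctan(0.10761) ≈ 0.1072 rad, so α ≈ 0.2144 rad.

0.2144 rad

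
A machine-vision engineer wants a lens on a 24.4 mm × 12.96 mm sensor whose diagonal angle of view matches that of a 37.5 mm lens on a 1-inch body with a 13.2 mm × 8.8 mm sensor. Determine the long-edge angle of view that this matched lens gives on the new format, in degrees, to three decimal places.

Sensor diagonal = √(13.2² + 8.8²) = √251.6800 ≈ 15.8644 mm.
Sensor diagonal = √(24.4² + 12.96²) = √763.3216 ≈ 27.6283 mm.
Equal diagonal AOV ⇒ f₂ = f₁ · 27.6283/15.8644 = 37.5 × 1.74152 ≈ 65.3071 mm.
Long-edge AOV on the new format = 2·arctan(24.4 / (2 × 65.3071)) = 2·arctan(0.18681) ≈ 21.1629°.

21.163°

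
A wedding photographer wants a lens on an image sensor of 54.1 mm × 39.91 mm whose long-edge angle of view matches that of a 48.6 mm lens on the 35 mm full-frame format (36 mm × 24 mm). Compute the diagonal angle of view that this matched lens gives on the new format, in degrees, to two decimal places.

Equal long-edge AOV ⇒ f₂ = f₁ · 54.1/36 = 48.6 × 1.50278 ≈ 73.0350 mm.
Sensor diagonal = √(54.1² + 39.91²) = √4519.6181 ≈ 67.2281 mm.
Diagonal AOV on the new format = 2·arctan(67.2281 / (2 × 73.0350)) = 2·arctan(0.46025) ≈ 49.4281°.

49.43°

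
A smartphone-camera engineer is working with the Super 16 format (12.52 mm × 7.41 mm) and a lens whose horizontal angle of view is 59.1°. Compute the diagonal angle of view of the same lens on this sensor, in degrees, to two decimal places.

66.75°

From the horizontal AOV: f = 12.52 / (2·tan(29.55°)) = 12.52 / 1.13385 ≈ 11.0420 mm.
Sensor diagonal = √(12.52² + 7.41²) = √211.6585 ≈ 14.5485 mm.
Diagonal AOV = 2·arctan(14.5485 / (2 × 11.0420)) = 2·arctan(0.65878) ≈ 66.7521°.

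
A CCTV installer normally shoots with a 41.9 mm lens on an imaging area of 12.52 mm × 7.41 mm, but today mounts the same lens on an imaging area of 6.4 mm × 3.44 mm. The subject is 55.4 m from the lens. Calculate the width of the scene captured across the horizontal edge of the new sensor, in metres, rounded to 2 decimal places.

The focal length stays 41.9 mm; the relevant sensor dimension is now w = 6.4 mm. Object distance dₒ = 55.4 m = 55400 mm.
Thin-lens field width W = w·(dₒ − f)/f = 6.4 × (55400 − 41.9)/41.9 ≈ 8455.653 mm = 8.45565 m.

8.46 m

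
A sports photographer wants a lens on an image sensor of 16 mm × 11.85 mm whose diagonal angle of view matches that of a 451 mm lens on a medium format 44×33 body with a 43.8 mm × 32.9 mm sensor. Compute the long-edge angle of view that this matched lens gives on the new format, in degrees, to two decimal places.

5.59°

Sensor diagonal = √(43.8² + 32.9²) = √3000.8500 ≈ 54.7800 mm.
Sensor diagonal = √(16² + 11.85²) = √396.4225 ≈ 19.9104 mm.
Equal diagonal AOV ⇒ f₂ = f₁ · 19.9104/54.7800 = 451 × 0.36346 ≈ 163.9206 mm.
Long-edge AOV on the new format = 2·arctan(16 / (2 × 163.9206)) = 2·arctan(0.04880) ≈ 5.5881°.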